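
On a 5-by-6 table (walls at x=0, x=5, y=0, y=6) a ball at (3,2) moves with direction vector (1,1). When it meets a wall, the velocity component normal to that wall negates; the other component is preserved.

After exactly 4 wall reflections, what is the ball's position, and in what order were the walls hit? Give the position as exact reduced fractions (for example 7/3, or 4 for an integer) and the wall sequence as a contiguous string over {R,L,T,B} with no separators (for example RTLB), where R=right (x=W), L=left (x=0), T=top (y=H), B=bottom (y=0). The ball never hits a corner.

Final position: (3,0)
Wall sequence: RTLB

1. t=2 → R at (5,4); v=(-1,1)
2. t=2 → T at (3,6); v=(-1,-1)
3. t=3 → L at (0,3); v=(1,-1)
4. t=3 → B at (3,0); v=(1,1)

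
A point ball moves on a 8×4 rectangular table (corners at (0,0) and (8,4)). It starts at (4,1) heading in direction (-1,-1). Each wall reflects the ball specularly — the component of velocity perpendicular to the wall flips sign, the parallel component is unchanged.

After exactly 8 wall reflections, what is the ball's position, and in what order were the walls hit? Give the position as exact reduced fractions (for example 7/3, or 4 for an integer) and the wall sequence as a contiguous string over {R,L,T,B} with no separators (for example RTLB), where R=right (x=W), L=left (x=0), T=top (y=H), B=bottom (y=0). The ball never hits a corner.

Final position: (0,3)
Wall sequence: BLTBRTBL

1. t=1 → B at (3,0); v=(-1,1)
2. t=3 → L at (0,3); v=(1,1)
3. t=1 → T at (1,4); v=(1,-1)
4. t=4 → B at (5,0); v=(1,1)
5. t=3 → R at (8,3); v=(-1,1)
6. t=1 → T at (7,4); v=(-1,-1)
7. t=4 → B at (3,0); v=(-1,1)
8. t=3 → L at (0,3); v=(1,1)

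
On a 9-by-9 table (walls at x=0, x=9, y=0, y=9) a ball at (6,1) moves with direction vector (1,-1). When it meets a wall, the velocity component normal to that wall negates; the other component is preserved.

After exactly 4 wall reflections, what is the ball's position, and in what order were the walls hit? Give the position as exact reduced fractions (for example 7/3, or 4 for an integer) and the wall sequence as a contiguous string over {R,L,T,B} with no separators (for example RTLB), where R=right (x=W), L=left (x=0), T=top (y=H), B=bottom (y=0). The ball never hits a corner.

Final position: (0,7)
Wall sequence: BRTL

1. t=1 → B at (7,0); v=(1,1)
2. t=2 → R at (9,2); v=(-1,1)
3. t=7 → T at (2,9); v=(-1,-1)
4. t=2 → L at (0,7); v=(1,-1)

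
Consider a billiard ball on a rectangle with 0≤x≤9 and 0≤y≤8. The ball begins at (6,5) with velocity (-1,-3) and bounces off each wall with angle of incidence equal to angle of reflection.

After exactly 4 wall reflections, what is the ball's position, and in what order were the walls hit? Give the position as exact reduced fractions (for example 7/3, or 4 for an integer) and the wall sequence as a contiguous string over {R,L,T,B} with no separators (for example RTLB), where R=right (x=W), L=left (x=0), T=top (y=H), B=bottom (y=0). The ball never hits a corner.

Final position: (1,0)
Wall sequence: BTLB

1. t=5/3 → B at (13/3,0); v=(-1,3)
2. t=8/3 → T at (5/3,8); v=(-1,-3)
3. t=5/3 → L at (0,3); v=(1,-3)
4. t=1 → B at (1,0); v=(1,3)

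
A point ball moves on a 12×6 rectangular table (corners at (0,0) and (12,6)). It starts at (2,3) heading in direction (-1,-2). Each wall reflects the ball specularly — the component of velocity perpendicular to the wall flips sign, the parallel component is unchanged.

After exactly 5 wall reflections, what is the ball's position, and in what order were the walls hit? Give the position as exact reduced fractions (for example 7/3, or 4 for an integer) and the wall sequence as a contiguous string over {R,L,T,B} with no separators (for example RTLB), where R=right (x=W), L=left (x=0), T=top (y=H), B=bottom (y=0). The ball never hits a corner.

1. t=3/2 → B at (1/2,0); v=(-1,2)
2. t=1/2 → L at (0,1); v=(1,2)
3. t=5/2 → T at (5/2,6); v=(1,-2)
4. t=3 → B at (11/2,0); v=(1,2)
5. t=3 → T at (17/2,6); v=(1,-2)

Final position: (17/2,6)
Wall sequence: BLTBT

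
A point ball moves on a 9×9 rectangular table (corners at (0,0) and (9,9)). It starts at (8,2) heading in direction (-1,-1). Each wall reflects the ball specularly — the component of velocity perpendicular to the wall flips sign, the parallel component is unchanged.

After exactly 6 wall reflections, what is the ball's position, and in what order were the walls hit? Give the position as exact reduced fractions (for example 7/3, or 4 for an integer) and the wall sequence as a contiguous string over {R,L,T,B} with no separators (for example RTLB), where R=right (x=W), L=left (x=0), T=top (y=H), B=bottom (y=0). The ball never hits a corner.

Final position: (0,6)
Wall sequence: BLTRBL

1. t=2 → B at (6,0); v=(-1,1)
2. t=6 → L at (0,6); v=(1,1)
3. t=3 → T at (3,9); v=(1,-1)
4. t=6 → R at (9,3); v=(-1,-1)
5. t=3 → B at (6,0); v=(-1,1)
6. t=6 → L at (0,6); v=(1,1)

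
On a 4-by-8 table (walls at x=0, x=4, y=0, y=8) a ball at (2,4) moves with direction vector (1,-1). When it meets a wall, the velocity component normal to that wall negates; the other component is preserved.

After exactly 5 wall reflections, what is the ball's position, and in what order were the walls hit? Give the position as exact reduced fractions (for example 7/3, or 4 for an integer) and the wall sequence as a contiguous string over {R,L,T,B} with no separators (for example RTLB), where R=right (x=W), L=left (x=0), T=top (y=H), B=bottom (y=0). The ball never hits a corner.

Final position: (2,8)
Wall sequence: RBLRT

1. t=2 → R at (4,2); v=(-1,-1)
2. t=2 → B at (2,0); v=(-1,1)
3. t=2 → L at (0,2); v=(1,1)
4. t=4 → R at (4,6); v=(-1,1)
5. t=2 → T at (2,8); v=(-1,-1)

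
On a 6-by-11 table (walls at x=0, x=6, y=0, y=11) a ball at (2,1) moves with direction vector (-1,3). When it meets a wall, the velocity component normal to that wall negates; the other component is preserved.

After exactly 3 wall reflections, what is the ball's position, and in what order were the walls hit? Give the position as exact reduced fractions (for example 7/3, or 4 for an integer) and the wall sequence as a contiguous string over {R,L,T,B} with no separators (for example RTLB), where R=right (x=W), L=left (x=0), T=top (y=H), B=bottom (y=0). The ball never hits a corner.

Final position: (5,0)
Wall sequence: LTB

1. t=2 → L at (0,7); v=(1,3)
2. t=4/3 → T at (4/3,11); v=(1,-3)
3. t=11/3 → B at (5,0); v=(1,3)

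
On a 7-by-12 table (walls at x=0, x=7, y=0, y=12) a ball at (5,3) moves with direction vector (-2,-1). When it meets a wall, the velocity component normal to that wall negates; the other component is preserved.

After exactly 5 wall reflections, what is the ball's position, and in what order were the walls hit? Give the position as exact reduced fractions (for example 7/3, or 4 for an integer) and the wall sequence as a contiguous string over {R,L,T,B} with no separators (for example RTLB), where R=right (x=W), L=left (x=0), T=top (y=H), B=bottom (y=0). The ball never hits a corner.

1. t=5/2 → L at (0,1/2); v=(2,-1)
2. t=1/2 → B at (1,0); v=(2,1)
3. t=3 → R at (7,3); v=(-2,1)
4. t=7/2 → L at (0,13/2); v=(2,1)
5. t=7/2 → R at (7,10); v=(-2,1)

Final position: (7,10)
Wall sequence: LBRLR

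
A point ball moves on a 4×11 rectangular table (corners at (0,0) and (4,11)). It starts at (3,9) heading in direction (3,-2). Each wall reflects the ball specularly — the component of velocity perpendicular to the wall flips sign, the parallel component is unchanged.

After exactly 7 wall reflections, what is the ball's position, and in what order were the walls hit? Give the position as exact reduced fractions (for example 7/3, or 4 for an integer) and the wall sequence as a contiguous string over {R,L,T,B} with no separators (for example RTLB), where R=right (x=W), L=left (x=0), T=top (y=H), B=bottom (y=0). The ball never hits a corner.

1. t=1/3 → R at (4,25/3); v=(-3,-2)
2. t=4/3 → L at (0,17/3); v=(3,-2)
3. t=4/3 → R at (4,3); v=(-3,-2)
4. t=4/3 → L at (0,1/3); v=(3,-2)
5. t=1/6 → B at (1/2,0); v=(3,2)
6. t=7/6 → R at (4,7/3); v=(-3,2)
7. t=4/3 → L at (0,5); v=(3,2)

Final position: (0,5)
Wall sequence: RLRLBRL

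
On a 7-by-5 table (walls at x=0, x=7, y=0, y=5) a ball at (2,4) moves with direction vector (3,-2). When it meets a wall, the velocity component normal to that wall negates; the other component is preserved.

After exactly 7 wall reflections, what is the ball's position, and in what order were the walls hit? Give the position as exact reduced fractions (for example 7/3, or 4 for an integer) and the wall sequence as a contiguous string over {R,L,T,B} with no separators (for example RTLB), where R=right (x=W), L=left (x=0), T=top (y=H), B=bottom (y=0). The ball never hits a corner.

Final position: (0,10/3)
Wall sequence: RBLTRBL

1. t=5/3 → R at (7,2/3); v=(-3,-2)
2. t=1/3 → B at (6,0); v=(-3,2)
3. t=2 → L at (0,4); v=(3,2)
4. t=1/2 → T at (3/2,5); v=(3,-2)
5. t=11/6 → R at (7,4/3); v=(-3,-2)
6. t=2/3 → B at (5,0); v=(-3,2)
7. t=5/3 → L at (0,10/3); v=(3,2)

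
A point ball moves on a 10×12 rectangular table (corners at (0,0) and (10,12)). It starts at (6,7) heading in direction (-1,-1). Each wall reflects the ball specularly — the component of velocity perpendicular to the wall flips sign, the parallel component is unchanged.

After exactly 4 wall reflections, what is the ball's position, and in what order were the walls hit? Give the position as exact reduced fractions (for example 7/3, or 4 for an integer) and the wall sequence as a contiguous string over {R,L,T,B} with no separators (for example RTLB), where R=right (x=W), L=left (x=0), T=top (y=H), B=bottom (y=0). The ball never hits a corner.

1. t=6 → L at (0,1); v=(1,-1)
2. t=1 → B at (1,0); v=(1,1)
3. t=9 → R at (10,9); v=(-1,1)
4. t=3 → T at (7,12); v=(-1,-1)

Final position: (7,12)
Wall sequence: LBRT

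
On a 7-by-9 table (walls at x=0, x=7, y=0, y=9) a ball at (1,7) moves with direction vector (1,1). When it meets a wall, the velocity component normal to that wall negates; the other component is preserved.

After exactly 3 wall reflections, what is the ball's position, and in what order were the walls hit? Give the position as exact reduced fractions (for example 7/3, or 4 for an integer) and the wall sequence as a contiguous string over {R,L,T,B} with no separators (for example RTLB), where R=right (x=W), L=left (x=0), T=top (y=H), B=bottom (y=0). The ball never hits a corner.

Final position: (2,0)
Wall sequence: TRB

1. t=2 → T at (3,9); v=(1,-1)
2. t=4 → R at (7,5); v=(-1,-1)
3. t=5 → B at (2,0); v=(-1,1)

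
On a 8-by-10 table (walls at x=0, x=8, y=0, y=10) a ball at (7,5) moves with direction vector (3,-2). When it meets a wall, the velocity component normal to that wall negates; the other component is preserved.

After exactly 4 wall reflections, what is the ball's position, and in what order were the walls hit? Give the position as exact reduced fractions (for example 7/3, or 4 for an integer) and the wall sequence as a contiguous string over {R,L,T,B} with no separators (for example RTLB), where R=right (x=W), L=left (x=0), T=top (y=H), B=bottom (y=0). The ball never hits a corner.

1. t=1/3 → R at (8,13/3); v=(-3,-2)
2. t=13/6 → B at (3/2,0); v=(-3,2)
3. t=1/2 → L at (0,1); v=(3,2)
4. t=8/3 → R at (8,19/3); v=(-3,2)

Final position: (8,19/3)
Wall sequence: RBLR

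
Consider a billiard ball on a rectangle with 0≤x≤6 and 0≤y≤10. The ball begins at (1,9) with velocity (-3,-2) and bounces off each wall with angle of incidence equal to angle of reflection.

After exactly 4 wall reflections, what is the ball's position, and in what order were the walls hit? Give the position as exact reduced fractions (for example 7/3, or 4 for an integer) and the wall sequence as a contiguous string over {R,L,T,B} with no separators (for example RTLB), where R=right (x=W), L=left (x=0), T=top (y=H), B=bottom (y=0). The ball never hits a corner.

Final position: (1/2,0)
Wall sequence: LRLB

1. t=1/3 → L at (0,25/3); v=(3,-2)
2. t=2 → R at (6,13/3); v=(-3,-2)
3. t=2 → L at (0,1/3); v=(3,-2)
4. t=1/6 → B at (1/2,0); v=(3,2)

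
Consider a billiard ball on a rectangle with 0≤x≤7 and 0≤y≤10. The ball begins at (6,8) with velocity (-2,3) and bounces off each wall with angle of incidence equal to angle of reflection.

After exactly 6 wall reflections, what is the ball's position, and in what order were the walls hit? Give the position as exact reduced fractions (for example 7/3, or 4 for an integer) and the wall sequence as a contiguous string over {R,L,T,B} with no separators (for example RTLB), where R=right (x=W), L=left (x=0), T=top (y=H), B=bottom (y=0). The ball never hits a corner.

1. t=2/3 → T at (14/3,10); v=(-2,-3)
2. t=7/3 → L at (0,3); v=(2,-3)
3. t=1 → B at (2,0); v=(2,3)
4. t=5/2 → R at (7,15/2); v=(-2,3)
5. t=5/6 → T at (16/3,10); v=(-2,-3)
6. t=8/3 → L at (0,2); v=(2,-3)

Final position: (0,2)
Wall sequence: TLBRTL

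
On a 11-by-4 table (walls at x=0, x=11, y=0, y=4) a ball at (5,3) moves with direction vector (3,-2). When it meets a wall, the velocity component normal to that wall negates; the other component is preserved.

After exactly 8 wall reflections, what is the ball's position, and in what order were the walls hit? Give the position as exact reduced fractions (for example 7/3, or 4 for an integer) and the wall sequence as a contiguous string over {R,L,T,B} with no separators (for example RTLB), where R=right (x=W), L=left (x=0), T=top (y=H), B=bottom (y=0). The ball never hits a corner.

1. t=3/2 → B at (19/2,0); v=(3,2)
2. t=1/2 → R at (11,1); v=(-3,2)
3. t=3/2 → T at (13/2,4); v=(-3,-2)
4. t=2 → B at (1/2,0); v=(-3,2)
5. t=1/6 → L at (0,1/3); v=(3,2)
6. t=11/6 → T at (11/2,4); v=(3,-2)
7. t=11/6 → R at (11,1/3); v=(-3,-2)
8. t=1/6 → B at (21/2,0); v=(-3,2)

Final position: (21/2,0)
Wall sequence: BRTBLTRB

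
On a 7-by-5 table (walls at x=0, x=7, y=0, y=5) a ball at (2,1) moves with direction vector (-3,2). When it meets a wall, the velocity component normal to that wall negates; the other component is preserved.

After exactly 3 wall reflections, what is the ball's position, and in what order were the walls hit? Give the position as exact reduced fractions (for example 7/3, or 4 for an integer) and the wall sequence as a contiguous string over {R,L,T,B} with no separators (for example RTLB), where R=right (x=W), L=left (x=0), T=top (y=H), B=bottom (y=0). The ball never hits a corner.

Final position: (7,3)
Wall sequence: LTR

1. t=2/3 → L at (0,7/3); v=(3,2)
2. t=4/3 → T at (4,5); v=(3,-2)
3. t=1 → R at (7,3); v=(-3,-2)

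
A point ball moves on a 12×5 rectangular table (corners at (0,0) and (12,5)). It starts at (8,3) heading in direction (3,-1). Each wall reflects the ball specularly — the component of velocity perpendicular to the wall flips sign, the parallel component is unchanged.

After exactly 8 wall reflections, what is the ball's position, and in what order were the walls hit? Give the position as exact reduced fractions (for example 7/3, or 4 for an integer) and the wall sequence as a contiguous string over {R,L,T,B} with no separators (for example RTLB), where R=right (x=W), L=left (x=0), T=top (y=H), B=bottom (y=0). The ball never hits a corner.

Final position: (12,13/3)
Wall sequence: RBLTRBLR

1. t=4/3 → R at (12,5/3); v=(-3,-1)
2. t=5/3 → B at (7,0); v=(-3,1)
3. t=7/3 → L at (0,7/3); v=(3,1)
4. t=8/3 → T at (8,5); v=(3,-1)
5. t=4/3 → R at (12,11/3); v=(-3,-1)
6. t=11/3 → B at (1,0); v=(-3,1)
7. t=1/3 → L at (0,1/3); v=(3,1)
8. t=4 → R at (12,13/3); v=(-3,1)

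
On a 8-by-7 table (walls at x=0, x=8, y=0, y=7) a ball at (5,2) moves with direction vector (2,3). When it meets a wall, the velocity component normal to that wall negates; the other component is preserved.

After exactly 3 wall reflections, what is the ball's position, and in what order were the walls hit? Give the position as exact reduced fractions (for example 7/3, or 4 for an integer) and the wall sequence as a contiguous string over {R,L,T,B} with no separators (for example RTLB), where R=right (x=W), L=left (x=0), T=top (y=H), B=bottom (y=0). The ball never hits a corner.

Final position: (3,0)
Wall sequence: RTB

1. t=3/2 → R at (8,13/2); v=(-2,3)
2. t=1/6 → T at (23/3,7); v=(-2,-3)
3. t=7/3 → B at (3,0); v=(-2,3)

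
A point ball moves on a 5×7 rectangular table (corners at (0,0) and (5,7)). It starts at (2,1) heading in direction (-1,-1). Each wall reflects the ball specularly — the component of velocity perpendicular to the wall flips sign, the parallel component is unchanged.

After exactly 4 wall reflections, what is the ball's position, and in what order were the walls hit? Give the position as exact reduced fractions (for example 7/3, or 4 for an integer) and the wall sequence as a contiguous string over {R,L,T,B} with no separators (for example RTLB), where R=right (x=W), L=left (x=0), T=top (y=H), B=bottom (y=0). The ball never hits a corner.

Final position: (4,7)
Wall sequence: BLRT

1. t=1 → B at (1,0); v=(-1,1)
2. t=1 → L at (0,1); v=(1,1)
3. t=5 → R at (5,6); v=(-1,1)
4. t=1 → T at (4,7); v=(-1,-1)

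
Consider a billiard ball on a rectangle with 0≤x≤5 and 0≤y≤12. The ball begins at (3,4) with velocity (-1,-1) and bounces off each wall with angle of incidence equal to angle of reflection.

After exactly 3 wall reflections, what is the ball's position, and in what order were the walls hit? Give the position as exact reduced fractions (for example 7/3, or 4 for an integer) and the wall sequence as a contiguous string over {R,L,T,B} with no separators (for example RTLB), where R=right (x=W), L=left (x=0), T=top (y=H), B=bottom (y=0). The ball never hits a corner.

1. t=3 → L at (0,1); v=(1,-1)
2. t=1 → B at (1,0); v=(1,1)
3. t=4 → R at (5,4); v=(-1,1)

Final position: (5,4)
Wall sequence: LBR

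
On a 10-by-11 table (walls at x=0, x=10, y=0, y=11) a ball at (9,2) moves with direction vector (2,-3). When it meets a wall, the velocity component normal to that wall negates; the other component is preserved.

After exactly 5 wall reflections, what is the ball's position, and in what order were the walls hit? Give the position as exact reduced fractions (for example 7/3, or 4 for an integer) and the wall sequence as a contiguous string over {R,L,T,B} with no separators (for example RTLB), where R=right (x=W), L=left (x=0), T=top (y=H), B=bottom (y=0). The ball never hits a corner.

Final position: (5,0)
Wall sequence: RBTLB

1. t=1/2 → R at (10,1/2); v=(-2,-3)
2. t=1/6 → B at (29/3,0); v=(-2,3)
3. t=11/3 → T at (7/3,11); v=(-2,-3)
4. t=7/6 → L at (0,15/2); v=(2,-3)
5. t=5/2 → B at (5,0); v=(2,3)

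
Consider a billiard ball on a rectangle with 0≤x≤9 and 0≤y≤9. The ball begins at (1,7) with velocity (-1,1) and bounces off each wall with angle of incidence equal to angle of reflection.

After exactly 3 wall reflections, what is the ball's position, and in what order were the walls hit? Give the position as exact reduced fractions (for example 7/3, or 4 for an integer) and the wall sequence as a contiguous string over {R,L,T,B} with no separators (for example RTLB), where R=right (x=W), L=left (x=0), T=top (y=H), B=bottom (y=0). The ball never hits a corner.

1. t=1 → L at (0,8); v=(1,1)
2. t=1 → T at (1,9); v=(1,-1)
3. t=8 → R at (9,1); v=(-1,-1)

Final position: (9,1)
Wall sequence: LTR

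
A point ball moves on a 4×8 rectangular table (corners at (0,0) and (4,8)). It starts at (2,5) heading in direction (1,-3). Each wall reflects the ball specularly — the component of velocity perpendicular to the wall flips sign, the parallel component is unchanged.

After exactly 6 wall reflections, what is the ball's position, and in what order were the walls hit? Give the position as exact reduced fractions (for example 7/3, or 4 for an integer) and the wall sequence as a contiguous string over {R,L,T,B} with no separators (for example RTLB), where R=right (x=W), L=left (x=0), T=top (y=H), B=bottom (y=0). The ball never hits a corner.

Final position: (11/3,8)
Wall sequence: BRTLBT

1. t=5/3 → B at (11/3,0); v=(1,3)
2. t=1/3 → R at (4,1); v=(-1,3)
3. t=7/3 → T at (5/3,8); v=(-1,-3)
4. t=5/3 → L at (0,3); v=(1,-3)
5. t=1 → B at (1,0); v=(1,3)
6. t=8/3 → T at (11/3,8); v=(1,-3)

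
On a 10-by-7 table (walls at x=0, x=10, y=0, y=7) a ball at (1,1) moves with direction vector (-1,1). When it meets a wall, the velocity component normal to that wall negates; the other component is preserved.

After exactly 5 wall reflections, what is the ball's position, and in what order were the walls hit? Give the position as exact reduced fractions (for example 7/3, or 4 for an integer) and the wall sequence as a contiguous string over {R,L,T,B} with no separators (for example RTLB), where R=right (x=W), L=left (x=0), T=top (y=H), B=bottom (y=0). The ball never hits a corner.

1. t=1 → L at (0,2); v=(1,1)
2. t=5 → T at (5,7); v=(1,-1)
3. t=5 → R at (10,2); v=(-1,-1)
4. t=2 → B at (8,0); v=(-1,1)
5. t=7 → T at (1,7); v=(-1,-1)

Final position: (1,7)
Wall sequence: LTRBT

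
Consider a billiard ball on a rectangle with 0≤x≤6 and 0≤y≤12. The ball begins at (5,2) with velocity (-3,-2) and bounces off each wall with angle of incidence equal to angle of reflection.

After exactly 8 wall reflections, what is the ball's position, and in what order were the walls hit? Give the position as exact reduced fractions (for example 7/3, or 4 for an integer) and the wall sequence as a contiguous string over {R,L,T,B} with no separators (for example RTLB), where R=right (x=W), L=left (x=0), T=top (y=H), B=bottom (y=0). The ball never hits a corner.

Final position: (6,8/3)
Wall sequence: BLRLTRLR

1. t=1 → B at (2,0); v=(-3,2)
2. t=2/3 → L at (0,4/3); v=(3,2)
3. t=2 → R at (6,16/3); v=(-3,2)
4. t=2 → L at (0,28/3); v=(3,2)
5. t=4/3 → T at (4,12); v=(3,-2)
6. t=2/3 → R at (6,32/3); v=(-3,-2)
7. t=2 → L at (0,20/3); v=(3,-2)
8. t=2 → R at (6,8/3); v=(-3,-2)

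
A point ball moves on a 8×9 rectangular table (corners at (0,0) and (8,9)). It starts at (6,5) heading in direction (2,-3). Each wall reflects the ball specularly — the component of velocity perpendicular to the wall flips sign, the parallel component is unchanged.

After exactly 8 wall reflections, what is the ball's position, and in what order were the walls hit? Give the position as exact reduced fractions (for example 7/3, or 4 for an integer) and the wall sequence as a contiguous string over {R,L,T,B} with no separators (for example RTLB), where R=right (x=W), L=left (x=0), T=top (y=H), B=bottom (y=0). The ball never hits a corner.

Final position: (0,2)
Wall sequence: RBTLBRTL

1. t=1 → R at (8,2); v=(-2,-3)
2. t=2/3 → B at (20/3,0); v=(-2,3)
3. t=3 → T at (2/3,9); v=(-2,-3)
4. t=1/3 → L at (0,8); v=(2,-3)
5. t=8/3 → B at (16/3,0); v=(2,3)
6. t=4/3 → R at (8,4); v=(-2,3)
7. t=5/3 → T at (14/3,9); v=(-2,-3)
8. t=7/3 → L at (0,2); v=(2,-3)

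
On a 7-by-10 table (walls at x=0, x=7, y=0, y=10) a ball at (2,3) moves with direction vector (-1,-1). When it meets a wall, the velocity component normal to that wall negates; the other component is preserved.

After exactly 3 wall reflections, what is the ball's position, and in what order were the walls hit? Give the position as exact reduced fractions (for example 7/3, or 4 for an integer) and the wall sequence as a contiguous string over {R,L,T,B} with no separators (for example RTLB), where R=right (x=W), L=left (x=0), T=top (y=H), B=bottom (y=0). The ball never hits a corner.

1. t=2 → L at (0,1); v=(1,-1)
2. t=1 → B at (1,0); v=(1,1)
3. t=6 → R at (7,6); v=(-1,1)

Final position: (7,6)
Wall sequence: LBR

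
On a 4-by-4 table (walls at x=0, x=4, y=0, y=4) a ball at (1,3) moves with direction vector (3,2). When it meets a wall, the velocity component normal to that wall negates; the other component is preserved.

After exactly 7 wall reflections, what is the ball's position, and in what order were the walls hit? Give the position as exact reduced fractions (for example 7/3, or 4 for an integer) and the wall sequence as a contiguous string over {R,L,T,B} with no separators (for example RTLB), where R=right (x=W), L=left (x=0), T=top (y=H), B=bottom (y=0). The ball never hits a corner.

Final position: (0,3)
Wall sequence: TRLBRTL

1. t=1/2 → T at (5/2,4); v=(3,-2)
2. t=1/2 → R at (4,3); v=(-3,-2)
3. t=4/3 → L at (0,1/3); v=(3,-2)
4. t=1/6 → B at (1/2,0); v=(3,2)
5. t=7/6 → R at (4,7/3); v=(-3,2)
6. t=5/6 → T at (3/2,4); v=(-3,-2)
7. t=1/2 → L at (0,3); v=(3,-2)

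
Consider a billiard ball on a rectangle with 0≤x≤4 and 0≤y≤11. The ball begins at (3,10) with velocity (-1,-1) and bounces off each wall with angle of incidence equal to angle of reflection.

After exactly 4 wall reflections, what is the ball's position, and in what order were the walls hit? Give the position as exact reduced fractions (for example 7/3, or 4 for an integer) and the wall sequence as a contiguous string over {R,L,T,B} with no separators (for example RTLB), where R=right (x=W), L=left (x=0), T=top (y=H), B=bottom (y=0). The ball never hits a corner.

1. t=3 → L at (0,7); v=(1,-1)
2. t=4 → R at (4,3); v=(-1,-1)
3. t=3 → B at (1,0); v=(-1,1)
4. t=1 → L at (0,1); v=(1,1)

Final position: (0,1)
Wall sequence: LRBL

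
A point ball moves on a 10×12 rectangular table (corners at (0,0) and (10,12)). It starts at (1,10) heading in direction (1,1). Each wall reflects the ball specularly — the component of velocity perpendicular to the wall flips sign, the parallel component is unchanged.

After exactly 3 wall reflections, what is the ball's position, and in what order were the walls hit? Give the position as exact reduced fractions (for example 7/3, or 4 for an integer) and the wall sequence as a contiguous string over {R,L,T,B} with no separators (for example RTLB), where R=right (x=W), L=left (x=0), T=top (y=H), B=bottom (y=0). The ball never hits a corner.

1. t=2 → T at (3,12); v=(1,-1)
2. t=7 → R at (10,5); v=(-1,-1)
3. t=5 → B at (5,0); v=(-1,1)

Final position: (5,0)
Wall sequence: TRB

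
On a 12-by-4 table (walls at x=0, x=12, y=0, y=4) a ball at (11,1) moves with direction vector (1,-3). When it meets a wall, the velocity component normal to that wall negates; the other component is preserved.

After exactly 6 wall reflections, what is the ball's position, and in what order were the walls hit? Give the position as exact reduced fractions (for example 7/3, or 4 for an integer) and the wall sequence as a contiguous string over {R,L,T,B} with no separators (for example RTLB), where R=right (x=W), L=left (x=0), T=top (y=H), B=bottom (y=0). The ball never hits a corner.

Final position: (22/3,0)
Wall sequence: BRTBTB

1. t=1/3 → B at (34/3,0); v=(1,3)
2. t=2/3 → R at (12,2); v=(-1,3)
3. t=2/3 → T at (34/3,4); v=(-1,-3)
4. t=4/3 → B at (10,0); v=(-1,3)
5. t=4/3 → T at (26/3,4); v=(-1,-3)
6. t=4/3 → B at (22/3,0); v=(-1,3)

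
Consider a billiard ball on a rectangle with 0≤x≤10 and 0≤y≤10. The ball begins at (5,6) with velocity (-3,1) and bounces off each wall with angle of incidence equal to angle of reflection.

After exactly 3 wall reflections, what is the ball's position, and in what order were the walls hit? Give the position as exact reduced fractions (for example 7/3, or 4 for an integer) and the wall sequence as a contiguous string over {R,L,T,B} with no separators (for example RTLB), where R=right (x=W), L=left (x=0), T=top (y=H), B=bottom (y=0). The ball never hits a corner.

Final position: (10,9)
Wall sequence: LTR

1. t=5/3 → L at (0,23/3); v=(3,1)
2. t=7/3 → T at (7,10); v=(3,-1)
3. t=1 → R at (10,9); v=(-3,-1)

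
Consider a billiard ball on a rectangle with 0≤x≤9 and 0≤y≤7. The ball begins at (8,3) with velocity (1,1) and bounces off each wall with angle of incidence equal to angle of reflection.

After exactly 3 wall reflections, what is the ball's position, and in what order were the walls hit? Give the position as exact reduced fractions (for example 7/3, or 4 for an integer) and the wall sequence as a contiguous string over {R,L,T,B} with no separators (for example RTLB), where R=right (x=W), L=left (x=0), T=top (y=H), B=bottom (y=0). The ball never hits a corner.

Final position: (0,1)
Wall sequence: RTL

1. t=1 → R at (9,4); v=(-1,1)
2. t=3 → T at (6,7); v=(-1,-1)
3. t=6 → L at (0,1); v=(1,-1)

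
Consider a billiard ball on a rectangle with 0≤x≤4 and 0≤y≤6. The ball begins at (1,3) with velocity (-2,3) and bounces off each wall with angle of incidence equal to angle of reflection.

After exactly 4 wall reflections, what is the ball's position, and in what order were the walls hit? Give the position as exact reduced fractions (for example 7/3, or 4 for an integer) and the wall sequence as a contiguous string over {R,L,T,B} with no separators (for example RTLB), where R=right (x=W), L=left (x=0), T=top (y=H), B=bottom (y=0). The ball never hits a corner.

Final position: (3,0)
Wall sequence: LTRB

1. t=1/2 → L at (0,9/2); v=(2,3)
2. t=1/2 → T at (1,6); v=(2,-3)
3. t=3/2 → R at (4,3/2); v=(-2,-3)
4. t=1/2 → B at (3,0); v=(-2,3)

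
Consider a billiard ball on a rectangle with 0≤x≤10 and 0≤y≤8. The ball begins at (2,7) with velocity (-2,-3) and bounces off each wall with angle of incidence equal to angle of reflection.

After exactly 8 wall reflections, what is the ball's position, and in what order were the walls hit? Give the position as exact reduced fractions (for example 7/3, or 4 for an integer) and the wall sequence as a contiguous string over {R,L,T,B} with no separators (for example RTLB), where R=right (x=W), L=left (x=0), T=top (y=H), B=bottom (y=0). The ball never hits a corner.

Final position: (4,0)
Wall sequence: LBTRBTLB

1. t=1 → L at (0,4); v=(2,-3)
2. t=4/3 → B at (8/3,0); v=(2,3)
3. t=8/3 → T at (8,8); v=(2,-3)
4. t=1 → R at (10,5); v=(-2,-3)
5. t=5/3 → B at (20/3,0); v=(-2,3)
6. t=8/3 → T at (4/3,8); v=(-2,-3)
7. t=2/3 → L at (0,6); v=(2,-3)
8. t=2 → B at (4,0); v=(2,3)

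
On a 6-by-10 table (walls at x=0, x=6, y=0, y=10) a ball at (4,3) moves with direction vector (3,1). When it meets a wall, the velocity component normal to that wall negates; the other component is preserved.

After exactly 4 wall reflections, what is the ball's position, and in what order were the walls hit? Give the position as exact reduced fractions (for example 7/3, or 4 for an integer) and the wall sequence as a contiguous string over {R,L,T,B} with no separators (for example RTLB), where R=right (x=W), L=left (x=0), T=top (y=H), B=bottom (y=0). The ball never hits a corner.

1. t=2/3 → R at (6,11/3); v=(-3,1)
2. t=2 → L at (0,17/3); v=(3,1)
3. t=2 → R at (6,23/3); v=(-3,1)
4. t=2 → L at (0,29/3); v=(3,1)

Final position: (0,29/3)
Wall sequence: RLRL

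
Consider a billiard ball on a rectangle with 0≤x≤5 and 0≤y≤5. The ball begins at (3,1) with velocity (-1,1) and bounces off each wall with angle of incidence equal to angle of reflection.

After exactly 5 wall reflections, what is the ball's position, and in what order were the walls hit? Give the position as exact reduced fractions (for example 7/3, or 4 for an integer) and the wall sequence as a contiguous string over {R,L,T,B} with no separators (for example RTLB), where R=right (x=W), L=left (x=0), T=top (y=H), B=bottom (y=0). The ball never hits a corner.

1. t=3 → L at (0,4); v=(1,1)
2. t=1 → T at (1,5); v=(1,-1)
3. t=4 → R at (5,1); v=(-1,-1)
4. t=1 → B at (4,0); v=(-1,1)
5. t=4 → L at (0,4); v=(1,1)

Final position: (0,4)
Wall sequence: LTRBL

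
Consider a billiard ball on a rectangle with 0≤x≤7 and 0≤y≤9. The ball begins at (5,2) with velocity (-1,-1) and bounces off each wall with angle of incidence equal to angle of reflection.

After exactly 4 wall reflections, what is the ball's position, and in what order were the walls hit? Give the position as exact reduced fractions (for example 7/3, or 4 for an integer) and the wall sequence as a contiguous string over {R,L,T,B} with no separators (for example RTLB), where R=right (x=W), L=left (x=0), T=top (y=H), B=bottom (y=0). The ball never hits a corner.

Final position: (7,8)
Wall sequence: BLTR

1. t=2 → B at (3,0); v=(-1,1)
2. t=3 → L at (0,3); v=(1,1)
3. t=6 → T at (6,9); v=(1,-1)
4. t=1 → R at (7,8); v=(-1,-1)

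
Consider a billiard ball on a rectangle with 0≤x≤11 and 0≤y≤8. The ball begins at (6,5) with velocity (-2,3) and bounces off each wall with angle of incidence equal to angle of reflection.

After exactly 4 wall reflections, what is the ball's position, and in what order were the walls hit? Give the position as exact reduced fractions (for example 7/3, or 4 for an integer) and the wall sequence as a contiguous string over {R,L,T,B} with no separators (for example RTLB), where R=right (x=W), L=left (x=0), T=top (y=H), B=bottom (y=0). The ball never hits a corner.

Final position: (20/3,8)
Wall sequence: TLBT

1. t=1 → T at (4,8); v=(-2,-3)
2. t=2 → L at (0,2); v=(2,-3)
3. t=2/3 → B at (4/3,0); v=(2,3)
4. t=8/3 → T at (20/3,8); v=(2,-3)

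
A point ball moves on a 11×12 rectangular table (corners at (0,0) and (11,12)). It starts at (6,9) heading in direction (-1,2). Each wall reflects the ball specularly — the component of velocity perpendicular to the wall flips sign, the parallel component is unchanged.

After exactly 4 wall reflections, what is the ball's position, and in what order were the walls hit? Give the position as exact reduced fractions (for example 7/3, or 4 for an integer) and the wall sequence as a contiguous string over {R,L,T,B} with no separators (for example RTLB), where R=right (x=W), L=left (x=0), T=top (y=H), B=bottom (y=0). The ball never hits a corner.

Final position: (15/2,12)
Wall sequence: TLBT

1. t=3/2 → T at (9/2,12); v=(-1,-2)
2. t=9/2 → L at (0,3); v=(1,-2)
3. t=3/2 → B at (3/2,0); v=(1,2)
4. t=6 → T at (15/2,12); v=(1,-2)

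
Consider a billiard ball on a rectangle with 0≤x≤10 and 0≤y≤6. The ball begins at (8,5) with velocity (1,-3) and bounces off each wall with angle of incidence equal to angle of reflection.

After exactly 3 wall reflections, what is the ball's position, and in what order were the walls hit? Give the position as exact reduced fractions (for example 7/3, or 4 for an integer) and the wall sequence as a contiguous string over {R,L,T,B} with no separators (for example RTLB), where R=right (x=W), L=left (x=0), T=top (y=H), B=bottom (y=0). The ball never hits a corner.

Final position: (25/3,6)
Wall sequence: BRT

1. t=5/3 → B at (29/3,0); v=(1,3)
2. t=1/3 → R at (10,1); v=(-1,3)
3. t=5/3 → T at (25/3,6); v=(-1,-3)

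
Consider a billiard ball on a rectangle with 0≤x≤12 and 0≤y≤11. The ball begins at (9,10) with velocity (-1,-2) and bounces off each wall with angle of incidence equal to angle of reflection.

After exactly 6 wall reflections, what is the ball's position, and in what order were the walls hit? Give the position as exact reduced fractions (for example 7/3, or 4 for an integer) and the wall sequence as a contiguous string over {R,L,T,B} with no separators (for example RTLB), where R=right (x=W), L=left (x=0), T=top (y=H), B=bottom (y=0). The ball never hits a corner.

1. t=5 → B at (4,0); v=(-1,2)
2. t=4 → L at (0,8); v=(1,2)
3. t=3/2 → T at (3/2,11); v=(1,-2)
4. t=11/2 → B at (7,0); v=(1,2)
5. t=5 → R at (12,10); v=(-1,2)
6. t=1/2 → T at (23/2,11); v=(-1,-2)

Final position: (23/2,11)
Wall sequence: BLTBRT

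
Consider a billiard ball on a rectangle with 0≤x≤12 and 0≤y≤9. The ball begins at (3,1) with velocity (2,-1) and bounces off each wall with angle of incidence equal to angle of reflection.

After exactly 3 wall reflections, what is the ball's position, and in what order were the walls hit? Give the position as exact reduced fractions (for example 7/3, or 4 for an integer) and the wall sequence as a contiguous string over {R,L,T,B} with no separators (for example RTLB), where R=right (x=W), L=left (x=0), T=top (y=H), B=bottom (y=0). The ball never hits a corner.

1. t=1 → B at (5,0); v=(2,1)
2. t=7/2 → R at (12,7/2); v=(-2,1)
3. t=11/2 → T at (1,9); v=(-2,-1)

Final position: (1,9)
Wall sequence: BRT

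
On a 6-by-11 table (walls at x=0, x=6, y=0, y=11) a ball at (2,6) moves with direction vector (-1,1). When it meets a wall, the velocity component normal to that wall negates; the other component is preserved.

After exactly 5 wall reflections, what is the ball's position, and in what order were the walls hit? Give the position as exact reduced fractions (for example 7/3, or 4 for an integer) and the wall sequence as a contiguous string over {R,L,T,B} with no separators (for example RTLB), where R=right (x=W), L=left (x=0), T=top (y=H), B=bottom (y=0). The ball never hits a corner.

Final position: (2,0)
Wall sequence: LTRLB

1. t=2 → L at (0,8); v=(1,1)
2. t=3 → T at (3,11); v=(1,-1)
3. t=3 → R at (6,8); v=(-1,-1)
4. t=6 → L at (0,2); v=(1,-1)
5. t=2 → B at (2,0); v=(1,1)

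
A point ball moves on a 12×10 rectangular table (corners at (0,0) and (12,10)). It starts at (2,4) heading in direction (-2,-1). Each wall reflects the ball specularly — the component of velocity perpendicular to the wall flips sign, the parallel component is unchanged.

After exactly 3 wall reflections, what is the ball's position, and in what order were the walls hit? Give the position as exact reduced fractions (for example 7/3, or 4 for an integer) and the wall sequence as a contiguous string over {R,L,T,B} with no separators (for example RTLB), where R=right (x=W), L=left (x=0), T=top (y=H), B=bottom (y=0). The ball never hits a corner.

1. t=1 → L at (0,3); v=(2,-1)
2. t=3 → B at (6,0); v=(2,1)
3. t=3 → R at (12,3); v=(-2,1)

Final position: (12,3)
Wall sequence: LBR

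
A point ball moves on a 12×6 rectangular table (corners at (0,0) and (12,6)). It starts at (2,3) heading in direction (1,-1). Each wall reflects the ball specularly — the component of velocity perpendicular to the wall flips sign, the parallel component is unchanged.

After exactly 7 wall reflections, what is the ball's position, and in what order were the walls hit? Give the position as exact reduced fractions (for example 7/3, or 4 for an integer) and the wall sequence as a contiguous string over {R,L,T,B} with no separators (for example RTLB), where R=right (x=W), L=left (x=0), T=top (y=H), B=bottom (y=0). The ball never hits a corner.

1. t=3 → B at (5,0); v=(1,1)
2. t=6 → T at (11,6); v=(1,-1)
3. t=1 → R at (12,5); v=(-1,-1)
4. t=5 → B at (7,0); v=(-1,1)
5. t=6 → T at (1,6); v=(-1,-1)
6. t=1 → L at (0,5); v=(1,-1)
7. t=5 → B at (5,0); v=(1,1)

Final position: (5,0)
Wall sequence: BTRBTLB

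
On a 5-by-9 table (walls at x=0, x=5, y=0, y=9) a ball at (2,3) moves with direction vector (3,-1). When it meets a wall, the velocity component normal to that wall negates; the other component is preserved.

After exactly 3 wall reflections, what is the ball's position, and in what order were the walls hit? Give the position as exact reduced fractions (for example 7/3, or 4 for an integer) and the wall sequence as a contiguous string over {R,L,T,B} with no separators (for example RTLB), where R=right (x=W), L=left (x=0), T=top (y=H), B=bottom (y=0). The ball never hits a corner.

1. t=1 → R at (5,2); v=(-3,-1)
2. t=5/3 → L at (0,1/3); v=(3,-1)
3. t=1/3 → B at (1,0); v=(3,1)

Final position: (1,0)
Wall sequence: RLB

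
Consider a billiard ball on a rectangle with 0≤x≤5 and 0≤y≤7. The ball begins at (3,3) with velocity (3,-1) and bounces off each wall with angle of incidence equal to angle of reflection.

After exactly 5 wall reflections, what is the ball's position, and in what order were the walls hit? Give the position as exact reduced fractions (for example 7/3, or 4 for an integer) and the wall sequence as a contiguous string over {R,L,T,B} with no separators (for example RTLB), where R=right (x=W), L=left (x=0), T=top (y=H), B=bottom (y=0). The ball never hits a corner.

Final position: (0,8/3)
Wall sequence: RLBRL

1. t=2/3 → R at (5,7/3); v=(-3,-1)
2. t=5/3 → L at (0,2/3); v=(3,-1)
3. t=2/3 → B at (2,0); v=(3,1)
4. t=1 → R at (5,1); v=(-3,1)
5. t=5/3 → L at (0,8/3); v=(3,1)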